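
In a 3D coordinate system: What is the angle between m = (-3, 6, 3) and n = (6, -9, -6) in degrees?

m·n = (-3)·6 + 6·(-9) + 3·(-6) = -18 - 54 - 18 = -90
|m| = √((-3)² + 6² + 3²) = √54 ≈ 7.348
|n| = √(6² + (-9)² + (-6)²) = √153 ≈ 12.37
cos θ = (m·n)/(|m||n|) = -90/(7.348·12.37) ≈ -0.9901
θ = arccos(-0.9901) ≈ 172°

172°


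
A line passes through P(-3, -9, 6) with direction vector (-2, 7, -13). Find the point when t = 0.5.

P(t) = P + t·d
  = (-3 + (-2)·0.5, -9 + 7·0.5, 6 + (-13)·0.5)
  = (-3 - 1, -9 + 3.5, 6 - 6.5)
  = (-4, -5.5, -0.5)

(-4, -5.5, -0.5)


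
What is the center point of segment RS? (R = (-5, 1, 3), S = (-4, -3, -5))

M = ((x₁+x₂)/2, (y₁+y₂)/2, (z₁+z₂)/2)
  = ((-5 - 4)/2, (1 - 3)/2, (3 - 5)/2)
  = (-9/2, -2/2, -2/2)
  = (-4.5, -1, -1)

(-4.5, -1, -1)


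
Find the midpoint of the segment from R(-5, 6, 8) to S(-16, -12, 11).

M = ((x₁+x₂)/2, (y₁+y₂)/2, (z₁+z₂)/2)
  = ((-5 - 16)/2, (6 - 12)/2, (8 + 11)/2)
  = (-21/2, -6/2, 19/2)
  = (-10.5, -3, 9.5)

(-10.5, -3, 9.5)


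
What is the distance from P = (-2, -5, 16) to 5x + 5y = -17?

distance = |a·x₀ + b·y₀ + c·z₀ - d| / √(a² + b² + c²)
  = |5·(-2) + 5·(-5) + 0·16 - (-17)| / √(5² + 5² + 0²)
  = |-10 - 25 + 0 + 17| / √(25 + 25 + 0)
  = |-18| / √50
  = 18 / 7.071
  ≈ 2.546

2.546


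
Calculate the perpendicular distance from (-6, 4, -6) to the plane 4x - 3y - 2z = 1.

distance = |a·x₀ + b·y₀ + c·z₀ - d| / √(a² + b² + c²)
  = |4·(-6) + (-3)·4 + (-2)·(-6) - 1| / √(4² + (-3)² + (-2)²)
  = |-24 - 12 + 12 - 1| / √(16 + 9 + 4)
  = |-25| / √29
  = 25 / 5.385
  ≈ 4.642

4.642


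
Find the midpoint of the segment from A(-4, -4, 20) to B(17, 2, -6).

M = ((x₁+x₂)/2, (y₁+y₂)/2, (z₁+z₂)/2)
  = ((-4 + 17)/2, (-4 + 2)/2, (20 - 6)/2)
  = (13/2, -2/2, 14/2)
  = (6.5, -1, 7)

(6.5, -1, 7)


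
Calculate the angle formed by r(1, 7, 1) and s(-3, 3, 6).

r·s = 1·(-3) + 7·3 + 1·6 = -3 + 21 + 6 = 24
|r| = √(1² + 7² + 1²) = √51 ≈ 7.141
|s| = √((-3)² + 3² + 6²) = √54 ≈ 7.348
cos θ = (r·s)/(|r||s|) = 24/(7.141·7.348) ≈ 0.4573
θ = arccos(0.4573) ≈ 62.79°

62.79°


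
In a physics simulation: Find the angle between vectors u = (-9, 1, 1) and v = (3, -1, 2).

u·v = (-9)·3 + 1·(-1) + 1·2 = -27 - 1 + 2 = -26
|u| = √((-9)² + 1² + 1²) = √83 ≈ 9.11
|v| = √(3² + (-1)² + 2²) = √14 ≈ 3.742
cos θ = (u·v)/(|u||v|) = -26/(9.11·3.742) ≈ -0.7627
θ = arccos(-0.7627) ≈ 139.7°

139.7°


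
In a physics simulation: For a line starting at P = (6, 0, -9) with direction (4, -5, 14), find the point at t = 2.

P(t) = P + t·d
  = (6 + 4·2, 0 + (-5)·2, -9 + 14·2)
  = (6 + 8, 0 - 10, -9 + 28)
  = (14, -10, 19)

(14, -10, 19)


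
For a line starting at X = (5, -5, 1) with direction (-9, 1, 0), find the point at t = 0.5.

P(t) = X + t·d
  = (5 + (-9)·0.5, -5 + 1·0.5, 1 + 0·0.5)
  = (5 - 4.5, -5 + 0.5, 1 + 0)
  = (0.5, -4.5, 1)

(0.5, -4.5, 1)


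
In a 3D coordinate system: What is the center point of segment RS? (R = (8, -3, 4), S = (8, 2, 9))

M = ((x₁+x₂)/2, (y₁+y₂)/2, (z₁+z₂)/2)
  = ((8 + 8)/2, (-3 + 2)/2, (4 + 9)/2)
  = (16/2, -1/2, 13/2)
  = (8, -0.5, 6.5)

(8, -0.5, 6.5)


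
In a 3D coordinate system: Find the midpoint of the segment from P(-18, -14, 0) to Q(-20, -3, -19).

M = ((x₁+x₂)/2, (y₁+y₂)/2, (z₁+z₂)/2)
  = ((-18 - 20)/2, (-14 - 3)/2, (0 - 19)/2)
  = (-38/2, -17/2, -19/2)
  = (-19, -8.5, -9.5)

(-19, -8.5, -9.5)


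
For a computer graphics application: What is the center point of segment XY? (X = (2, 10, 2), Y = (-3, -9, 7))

M = ((x₁+x₂)/2, (y₁+y₂)/2, (z₁+z₂)/2)
  = ((2 - 3)/2, (10 - 9)/2, (2 + 7)/2)
  = (-1/2, 1/2, 9/2)
  = (-0.5, 0.5, 4.5)

(-0.5, 0.5, 4.5)


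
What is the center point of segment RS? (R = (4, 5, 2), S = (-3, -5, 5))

M = ((x₁+x₂)/2, (y₁+y₂)/2, (z₁+z₂)/2)
  = ((4 - 3)/2, (5 - 5)/2, (2 + 5)/2)
  = (1/2, 0/2, 7/2)
  = (0.5, 0, 3.5)

(0.5, 0, 3.5)


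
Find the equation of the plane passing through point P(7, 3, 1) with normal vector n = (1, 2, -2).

The plane through P with normal n = (a, b, c) satisfies n·(r - P) = 0,
i.e. ax + by + cz = a·x₀ + b·y₀ + c·z₀.
d = 1·7 + 2·3 + (-2)·1
  = 7 + 6 - 2
  = 11
Equation: x + 2y - 2z = 11

x + 2y - 2z = 11


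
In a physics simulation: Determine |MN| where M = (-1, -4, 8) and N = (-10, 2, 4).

d = √[(x₂-x₁)² + (y₂-y₁)² + (z₂-z₁)²]
  = √[(-9)² + 6² + (-4)²]
  = √[81 + 36 + 16]
  = √133
  ≈ 11.53

11.53


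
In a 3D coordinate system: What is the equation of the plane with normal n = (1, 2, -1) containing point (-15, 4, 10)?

The plane through P with normal n = (a, b, c) satisfies n·(r - P) = 0,
i.e. ax + by + cz = a·x₀ + b·y₀ + c·z₀.
d = 1·(-15) + 2·4 + (-1)·10
  = -15 + 8 - 10
  = -17
Equation: x + 2y - z = -17

x + 2y - z = -17


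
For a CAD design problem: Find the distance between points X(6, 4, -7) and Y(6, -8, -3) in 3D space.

d = √[(x₂-x₁)² + (y₂-y₁)² + (z₂-z₁)²]
  = √[0² + (-12)² + 4²]
  = √[0 + 144 + 16]
  = √160
  ≈ 12.65

12.65


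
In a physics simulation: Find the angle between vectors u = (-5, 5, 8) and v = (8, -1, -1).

u·v = (-5)·8 + 5·(-1) + 8·(-1) = -40 - 5 - 8 = -53
|u| = √((-5)² + 5² + 8²) = √114 ≈ 10.68
|v| = √(8² + (-1)² + (-1)²) = √66 ≈ 8.124
cos θ = (u·v)/(|u||v|) = -53/(10.68·8.124) ≈ -0.611
θ = arccos(-0.611) ≈ 127.7°

127.7°


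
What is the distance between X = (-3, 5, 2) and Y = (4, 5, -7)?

d = √[(x₂-x₁)² + (y₂-y₁)² + (z₂-z₁)²]
  = √[7² + 0² + (-9)²]
  = √[49 + 0 + 81]
  = √130
  ≈ 11.4

11.4


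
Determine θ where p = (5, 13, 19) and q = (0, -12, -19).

p·q = 5·0 + 13·(-12) + 19·(-19) = 0 - 156 - 361 = -517
|p| = √(5² + 13² + 19²) = √555 ≈ 23.56
|q| = √(0² + (-12)² + (-19)²) = √505 ≈ 22.47
cos θ = (p·q)/(|p||q|) = -517/(23.56·22.47) ≈ -0.9766
θ = arccos(-0.9766) ≈ 167.6°

167.6°


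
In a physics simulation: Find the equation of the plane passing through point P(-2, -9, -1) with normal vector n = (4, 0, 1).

The plane through P with normal n = (a, b, c) satisfies n·(r - P) = 0,
i.e. ax + by + cz = a·x₀ + b·y₀ + c·z₀.
d = 4·(-2) + 0·(-9) + 1·(-1)
  = -8 + 0 - 1
  = -9
Equation: 4x + z = -9

4x + z = -9


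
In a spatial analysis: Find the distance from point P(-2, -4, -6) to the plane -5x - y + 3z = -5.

distance = |a·x₀ + b·y₀ + c·z₀ - d| / √(a² + b² + c²)
  = |(-5)·(-2) + (-1)·(-4) + 3·(-6) - (-5)| / √((-5)² + (-1)² + 3²)
  = |10 + 4 - 18 + 5| / √(25 + 1 + 9)
  = |1| / √35
  = 1 / 5.916
  ≈ 0.169

0.169


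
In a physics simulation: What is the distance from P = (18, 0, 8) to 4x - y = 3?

distance = |a·x₀ + b·y₀ + c·z₀ - d| / √(a² + b² + c²)
  = |4·18 + (-1)·0 + 0·8 - 3| / √(4² + (-1)² + 0²)
  = |72 + 0 + 0 - 3| / √(16 + 1 + 0)
  = |69| / √17
  = 69 / 4.123
  ≈ 16.73

16.73


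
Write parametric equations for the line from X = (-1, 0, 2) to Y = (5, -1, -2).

Direction vector d = Y - X = (5 + 1, -1 + 0, -2 - 2) = (6, -1, -4)
Parametric form r = X + t·d:
x = -1 + 6t, y = 0 - t, z = 2 - 4t

x = -1 + 6t, y = 0 - t, z = 2 - 4t


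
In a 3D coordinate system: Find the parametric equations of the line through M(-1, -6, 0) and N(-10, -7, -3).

Direction vector d = N - M = (-10 + 1, -7 + 6, -3 + 0) = (-9, -1, -3)
Parametric form r = M + t·d:
x = -1 - 9t, y = -6 - t, z = 0 - 3t

x = -1 - 9t, y = -6 - t, z = 0 - 3t


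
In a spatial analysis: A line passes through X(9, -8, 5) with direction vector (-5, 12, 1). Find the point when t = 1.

P(t) = X + t·d
  = (9 + (-5)·1, -8 + 12·1, 5 + 1·1)
  = (9 - 5, -8 + 12, 5 + 1)
  = (4, 4, 6)

(4, 4, 6)


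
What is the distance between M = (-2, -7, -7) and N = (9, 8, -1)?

d = √[(x₂-x₁)² + (y₂-y₁)² + (z₂-z₁)²]
  = √[11² + 15² + 6²]
  = √[121 + 225 + 36]
  = √382
  ≈ 19.54

19.54


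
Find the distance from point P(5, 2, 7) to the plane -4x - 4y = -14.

distance = |a·x₀ + b·y₀ + c·z₀ - d| / √(a² + b² + c²)
  = |(-4)·5 + (-4)·2 + 0·7 - (-14)| / √((-4)² + (-4)² + 0²)
  = |-20 - 8 + 0 + 14| / √(16 + 16 + 0)
  = |-14| / √32
  = 14 / 5.657
  ≈ 2.475

2.475


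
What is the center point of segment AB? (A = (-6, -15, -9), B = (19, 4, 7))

M = ((x₁+x₂)/2, (y₁+y₂)/2, (z₁+z₂)/2)
  = ((-6 + 19)/2, (-15 + 4)/2, (-9 + 7)/2)
  = (13/2, -11/2, -2/2)
  = (6.5, -5.5, -1)

(6.5, -5.5, -1)


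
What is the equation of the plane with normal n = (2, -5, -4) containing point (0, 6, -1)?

The plane through P with normal n = (a, b, c) satisfies n·(r - P) = 0,
i.e. ax + by + cz = a·x₀ + b·y₀ + c·z₀.
d = 2·0 + (-5)·6 + (-4)·(-1)
  = 0 - 30 + 4
  = -26
Equation: 2x - 5y - 4z = -26

2x - 5y - 4z = -26


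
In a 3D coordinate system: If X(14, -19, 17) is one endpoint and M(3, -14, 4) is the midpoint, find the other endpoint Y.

Y = 2M - X
  = (2·3 - 14, 2·(-14) - (-19), 2·4 - 17)
  = (6 - 14, -28 + 19, 8 - 17)
  = (-8, -9, -9)

(-8, -9, -9)


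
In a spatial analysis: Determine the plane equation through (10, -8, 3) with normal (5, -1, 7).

The plane through P with normal n = (a, b, c) satisfies n·(r - P) = 0,
i.e. ax + by + cz = a·x₀ + b·y₀ + c·z₀.
d = 5·10 + (-1)·(-8) + 7·3
  = 50 + 8 + 21
  = 79
Equation: 5x - y + 7z = 79

5x - y + 7z = 79


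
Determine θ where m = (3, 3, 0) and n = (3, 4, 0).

m·n = 3·3 + 3·4 + 0·0 = 9 + 12 + 0 = 21
|m| = √(3² + 3² + 0²) = √18 ≈ 4.243
|n| = √(3² + 4² + 0²) = √25 ≈ 5
cos θ = (m·n)/(|m||n|) = 21/(4.243·5) ≈ 0.9899
θ = arccos(0.9899) ≈ 8.13°

8.13°


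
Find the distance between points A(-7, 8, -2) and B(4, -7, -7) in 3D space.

d = √[(x₂-x₁)² + (y₂-y₁)² + (z₂-z₁)²]
  = √[11² + (-15)² + (-5)²]
  = √[121 + 225 + 25]
  = √371
  ≈ 19.26

19.26


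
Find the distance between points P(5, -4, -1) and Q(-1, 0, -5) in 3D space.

d = √[(x₂-x₁)² + (y₂-y₁)² + (z₂-z₁)²]
  = √[(-6)² + 4² + (-4)²]
  = √[36 + 16 + 16]
  = √68
  ≈ 8.246

8.246


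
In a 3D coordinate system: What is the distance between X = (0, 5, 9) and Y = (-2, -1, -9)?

d = √[(x₂-x₁)² + (y₂-y₁)² + (z₂-z₁)²]
  = √[(-2)² + (-6)² + (-18)²]
  = √[4 + 36 + 324]
  = √364
  ≈ 19.08

19.08


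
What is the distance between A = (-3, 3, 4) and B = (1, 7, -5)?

d = √[(x₂-x₁)² + (y₂-y₁)² + (z₂-z₁)²]
  = √[4² + 4² + (-9)²]
  = √[16 + 16 + 81]
  = √113
  ≈ 10.63

10.63


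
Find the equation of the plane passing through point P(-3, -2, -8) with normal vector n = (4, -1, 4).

The plane through P with normal n = (a, b, c) satisfies n·(r - P) = 0,
i.e. ax + by + cz = a·x₀ + b·y₀ + c·z₀.
d = 4·(-3) + (-1)·(-2) + 4·(-8)
  = -12 + 2 - 32
  = -42
Equation: 4x - y + 4z = -42

4x - y + 4z = -42


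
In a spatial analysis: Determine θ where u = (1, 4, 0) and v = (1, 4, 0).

u·v = 1·1 + 4·4 + 0·0 = 1 + 16 + 0 = 17
|u| = √(1² + 4² + 0²) = √17 ≈ 4.123
|v| = √(1² + 4² + 0²) = √17 ≈ 4.123
cos θ = (u·v)/(|u||v|) = 17/(4.123·4.123) ≈ 1
θ = arccos(1) ≈ 0°

0°


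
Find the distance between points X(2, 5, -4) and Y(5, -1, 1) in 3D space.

d = √[(x₂-x₁)² + (y₂-y₁)² + (z₂-z₁)²]
  = √[3² + (-6)² + 5²]
  = √[9 + 36 + 25]
  = √70
  ≈ 8.367

8.367


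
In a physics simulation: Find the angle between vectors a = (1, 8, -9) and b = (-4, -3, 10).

a·b = 1·(-4) + 8·(-3) + (-9)·10 = -4 - 24 - 90 = -118
|a| = √(1² + 8² + (-9)²) = √146 ≈ 12.08
|b| = √((-4)² + (-3)² + 10²) = √125 ≈ 11.18
cos θ = (a·b)/(|a||b|) = -118/(12.08·11.18) ≈ -0.8735
θ = arccos(-0.8735) ≈ 150.9°

150.9°


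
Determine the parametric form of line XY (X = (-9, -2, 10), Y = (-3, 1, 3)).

Direction vector d = Y - X = (-3 + 9, 1 + 2, 3 - 10) = (6, 3, -7)
Parametric form r = X + t·d:
x = -9 + 6t, y = -2 + 3t, z = 10 - 7t

x = -9 + 6t, y = -2 + 3t, z = 10 - 7t


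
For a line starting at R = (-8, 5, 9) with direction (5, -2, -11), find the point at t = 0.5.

P(t) = R + t·d
  = (-8 + 5·0.5, 5 + (-2)·0.5, 9 + (-11)·0.5)
  = (-8 + 2.5, 5 - 1, 9 - 5.5)
  = (-5.5, 4, 3.5)

(-5.5, 4, 3.5)


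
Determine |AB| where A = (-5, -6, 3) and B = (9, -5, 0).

d = √[(x₂-x₁)² + (y₂-y₁)² + (z₂-z₁)²]
  = √[14² + 1² + (-3)²]
  = √[196 + 1 + 9]
  = √206
  ≈ 14.35

14.35


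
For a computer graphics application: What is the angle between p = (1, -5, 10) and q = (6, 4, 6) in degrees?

p·q = 1·6 + (-5)·4 + 10·6 = 6 - 20 + 60 = 46
|p| = √(1² + (-5)² + 10²) = √126 ≈ 11.22
|q| = √(6² + 4² + 6²) = √88 ≈ 9.381
cos θ = (p·q)/(|p||q|) = 46/(11.22·9.381) ≈ 0.4368
θ = arccos(0.4368) ≈ 64.1°

64.1°


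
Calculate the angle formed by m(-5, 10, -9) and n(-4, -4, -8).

m·n = (-5)·(-4) + 10·(-4) + (-9)·(-8) = 20 - 40 + 72 = 52
|m| = √((-5)² + 10² + (-9)²) = √206 ≈ 14.35
|n| = √((-4)² + (-4)² + (-8)²) = √96 ≈ 9.798
cos θ = (m·n)/(|m||n|) = 52/(14.35·9.798) ≈ 0.3698
θ = arccos(0.3698) ≈ 68.3°

68.3°


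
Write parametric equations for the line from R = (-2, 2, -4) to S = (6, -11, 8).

Direction vector d = S - R = (6 + 2, -11 - 2, 8 + 4) = (8, -13, 12)
Parametric form r = R + t·d:
x = -2 + 8t, y = 2 - 13t, z = -4 + 12t

x = -2 + 8t, y = 2 - 13t, z = -4 + 12t


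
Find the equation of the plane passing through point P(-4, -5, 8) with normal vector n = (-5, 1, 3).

The plane through P with normal n = (a, b, c) satisfies n·(r - P) = 0,
i.e. ax + by + cz = a·x₀ + b·y₀ + c·z₀.
d = (-5)·(-4) + 1·(-5) + 3·8
  = 20 - 5 + 24
  = 39
Equation: -5x + y + 3z = 39

-5x + y + 3z = 39


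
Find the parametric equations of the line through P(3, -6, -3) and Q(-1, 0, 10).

Direction vector d = Q - P = (-1 - 3, 0 + 6, 10 + 3) = (-4, 6, 13)
Parametric form r = P + t·d:
x = 3 - 4t, y = -6 + 6t, z = -3 + 13t

x = 3 - 4t, y = -6 + 6t, z = -3 + 13t


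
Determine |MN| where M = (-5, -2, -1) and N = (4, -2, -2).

d = √[(x₂-x₁)² + (y₂-y₁)² + (z₂-z₁)²]
  = √[9² + 0² + (-1)²]
  = √[81 + 0 + 1]
  = √82
  ≈ 9.055

9.055


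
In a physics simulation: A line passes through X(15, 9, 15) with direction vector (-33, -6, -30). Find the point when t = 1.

P(t) = X + t·d
  = (15 + (-33)·1, 9 + (-6)·1, 15 + (-30)·1)
  = (15 - 33, 9 - 6, 15 - 30)
  = (-18, 3, -15)

(-18, 3, -15)


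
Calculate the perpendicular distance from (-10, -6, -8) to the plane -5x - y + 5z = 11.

distance = |a·x₀ + b·y₀ + c·z₀ - d| / √(a² + b² + c²)
  = |(-5)·(-10) + (-1)·(-6) + 5·(-8) - 11| / √((-5)² + (-1)² + 5²)
  = |50 + 6 - 40 - 11| / √(25 + 1 + 25)
  = |5| / √51
  = 5 / 7.141
  ≈ 0.7001

0.7001


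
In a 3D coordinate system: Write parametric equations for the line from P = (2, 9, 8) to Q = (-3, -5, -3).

Direction vector d = Q - P = (-3 - 2, -5 - 9, -3 - 8) = (-5, -14, -11)
Parametric form r = P + t·d:
x = 2 - 5t, y = 9 - 14t, z = 8 - 11t

x = 2 - 5t, y = 9 - 14t, z = 8 - 11t


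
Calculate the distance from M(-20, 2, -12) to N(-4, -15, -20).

d = √[(x₂-x₁)² + (y₂-y₁)² + (z₂-z₁)²]
  = √[16² + (-17)² + (-8)²]
  = √[256 + 289 + 64]
  = √609
  ≈ 24.68

24.68


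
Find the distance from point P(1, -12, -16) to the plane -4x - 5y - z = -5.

distance = |a·x₀ + b·y₀ + c·z₀ - d| / √(a² + b² + c²)
  = |(-4)·1 + (-5)·(-12) + (-1)·(-16) - (-5)| / √((-4)² + (-5)² + (-1)²)
  = |-4 + 60 + 16 + 5| / √(16 + 25 + 1)
  = |77| / √42
  = 77 / 6.481
  ≈ 11.88

11.88


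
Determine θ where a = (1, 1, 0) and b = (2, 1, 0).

a·b = 1·2 + 1·1 + 0·0 = 2 + 1 + 0 = 3
|a| = √(1² + 1² + 0²) = √2 ≈ 1.414
|b| = √(2² + 1² + 0²) = √5 ≈ 2.236
cos θ = (a·b)/(|a||b|) = 3/(1.414·2.236) ≈ 0.9487
θ = arccos(0.9487) ≈ 18.43°

18.43°


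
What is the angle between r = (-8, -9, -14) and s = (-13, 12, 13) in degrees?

r·s = (-8)·(-13) + (-9)·12 + (-14)·13 = 104 - 108 - 182 = -186
|r| = √((-8)² + (-9)² + (-14)²) = √341 ≈ 18.47
|s| = √((-13)² + 12² + 13²) = √482 ≈ 21.95
cos θ = (r·s)/(|r||s|) = -186/(18.47·21.95) ≈ -0.4588
θ = arccos(-0.4588) ≈ 117.3°

117.3°


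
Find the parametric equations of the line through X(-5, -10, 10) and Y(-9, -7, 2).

Direction vector d = Y - X = (-9 + 5, -7 + 10, 2 - 10) = (-4, 3, -8)
Parametric form r = X + t·d:
x = -5 - 4t, y = -10 + 3t, z = 10 - 8t

x = -5 - 4t, y = -10 + 3t, z = 10 - 8t


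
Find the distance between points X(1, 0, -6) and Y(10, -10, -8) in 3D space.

d = √[(x₂-x₁)² + (y₂-y₁)² + (z₂-z₁)²]
  = √[9² + (-10)² + (-2)²]
  = √[81 + 100 + 4]
  = √185
  ≈ 13.6

13.6


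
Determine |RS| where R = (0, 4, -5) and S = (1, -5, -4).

d = √[(x₂-x₁)² + (y₂-y₁)² + (z₂-z₁)²]
  = √[1² + (-9)² + 1²]
  = √[1 + 81 + 1]
  = √83
  ≈ 9.11

9.11


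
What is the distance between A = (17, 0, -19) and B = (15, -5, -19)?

d = √[(x₂-x₁)² + (y₂-y₁)² + (z₂-z₁)²]
  = √[(-2)² + (-5)² + 0²]
  = √[4 + 25 + 0]
  = √29
  ≈ 5.385

5.385


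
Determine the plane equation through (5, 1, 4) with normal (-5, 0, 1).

The plane through P with normal n = (a, b, c) satisfies n·(r - P) = 0,
i.e. ax + by + cz = a·x₀ + b·y₀ + c·z₀.
d = (-5)·5 + 0·1 + 1·4
  = -25 + 0 + 4
  = -21
Equation: -5x + z = -21

-5x + z = -21


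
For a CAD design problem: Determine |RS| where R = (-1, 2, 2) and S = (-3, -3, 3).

d = √[(x₂-x₁)² + (y₂-y₁)² + (z₂-z₁)²]
  = √[(-2)² + (-5)² + 1²]
  = √[4 + 25 + 1]
  = √30
  ≈ 5.477

5.477


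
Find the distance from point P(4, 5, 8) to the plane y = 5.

distance = |a·x₀ + b·y₀ + c·z₀ - d| / √(a² + b² + c²)
  = |0·4 + 1·5 + 0·8 - 5| / √(0² + 1² + 0²)
  = |0 + 5 + 0 - 5| / √(0 + 1 + 0)
  = |0| / √1
  = 0 / 1
  ≈ 0

0


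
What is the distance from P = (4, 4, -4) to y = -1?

distance = |a·x₀ + b·y₀ + c·z₀ - d| / √(a² + b² + c²)
  = |0·4 + 1·4 + 0·(-4) - (-1)| / √(0² + 1² + 0²)
  = |0 + 4 + 0 + 1| / √(0 + 1 + 0)
  = |5| / √1
  = 5 / 1
  ≈ 5

5


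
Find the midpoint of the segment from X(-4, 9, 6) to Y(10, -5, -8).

M = ((x₁+x₂)/2, (y₁+y₂)/2, (z₁+z₂)/2)
  = ((-4 + 10)/2, (9 - 5)/2, (6 - 8)/2)
  = (6/2, 4/2, -2/2)
  = (3, 2, -1)

(3, 2, -1)


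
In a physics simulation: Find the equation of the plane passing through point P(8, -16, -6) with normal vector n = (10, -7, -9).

The plane through P with normal n = (a, b, c) satisfies n·(r - P) = 0,
i.e. ax + by + cz = a·x₀ + b·y₀ + c·z₀.
d = 10·8 + (-7)·(-16) + (-9)·(-6)
  = 80 + 112 + 54
  = 246
Equation: 10x - 7y - 9z = 246

10x - 7y - 9z = 246


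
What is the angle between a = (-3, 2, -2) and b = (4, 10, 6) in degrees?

a·b = (-3)·4 + 2·10 + (-2)·6 = -12 + 20 - 12 = -4
|a| = √((-3)² + 2² + (-2)²) = √17 ≈ 4.123
|b| = √(4² + 10² + 6²) = √152 ≈ 12.33
cos θ = (a·b)/(|a||b|) = -4/(4.123·12.33) ≈ -0.07869
θ = arccos(-0.07869) ≈ 94.51°

94.51°


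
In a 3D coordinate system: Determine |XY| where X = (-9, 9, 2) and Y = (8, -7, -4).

d = √[(x₂-x₁)² + (y₂-y₁)² + (z₂-z₁)²]
  = √[17² + (-16)² + (-6)²]
  = √[289 + 256 + 36]
  = √581
  ≈ 24.1

24.1


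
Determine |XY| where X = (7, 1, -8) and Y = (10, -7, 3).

d = √[(x₂-x₁)² + (y₂-y₁)² + (z₂-z₁)²]
  = √[3² + (-8)² + 11²]
  = √[9 + 64 + 121]
  = √194
  ≈ 13.93

13.93


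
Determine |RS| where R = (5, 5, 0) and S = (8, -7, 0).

d = √[(x₂-x₁)² + (y₂-y₁)² + (z₂-z₁)²]
  = √[3² + (-12)² + 0²]
  = √[9 + 144 + 0]
  = √153
  ≈ 12.37

12.37


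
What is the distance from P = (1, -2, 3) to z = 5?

distance = |a·x₀ + b·y₀ + c·z₀ - d| / √(a² + b² + c²)
  = |0·1 + 0·(-2) + 1·3 - 5| / √(0² + 0² + 1²)
  = |0 + 0 + 3 - 5| / √(0 + 0 + 1)
  = |-2| / √1
  = 2 / 1
  ≈ 2

2


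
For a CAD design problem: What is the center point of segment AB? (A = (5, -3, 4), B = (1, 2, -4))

M = ((x₁+x₂)/2, (y₁+y₂)/2, (z₁+z₂)/2)
  = ((5 + 1)/2, (-3 + 2)/2, (4 - 4)/2)
  = (6/2, -1/2, 0/2)
  = (3, -0.5, 0)

(3, -0.5, 0)


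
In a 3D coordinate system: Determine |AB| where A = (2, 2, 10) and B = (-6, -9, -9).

d = √[(x₂-x₁)² + (y₂-y₁)² + (z₂-z₁)²]
  = √[(-8)² + (-11)² + (-19)²]
  = √[64 + 121 + 361]
  = √546
  ≈ 23.37

23.37


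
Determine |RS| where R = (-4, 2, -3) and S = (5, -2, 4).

d = √[(x₂-x₁)² + (y₂-y₁)² + (z₂-z₁)²]
  = √[9² + (-4)² + 7²]
  = √[81 + 16 + 49]
  = √146
  ≈ 12.08

12.08


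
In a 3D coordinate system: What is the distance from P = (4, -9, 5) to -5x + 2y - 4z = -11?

distance = |a·x₀ + b·y₀ + c·z₀ - d| / √(a² + b² + c²)
  = |(-5)·4 + 2·(-9) + (-4)·5 - (-11)| / √((-5)² + 2² + (-4)²)
  = |-20 - 18 - 20 + 11| / √(25 + 4 + 16)
  = |-47| / √45
  = 47 / 6.708
  ≈ 7.006

7.006


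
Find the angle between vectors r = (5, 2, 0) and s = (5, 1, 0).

r·s = 5·5 + 2·1 + 0·0 = 25 + 2 + 0 = 27
|r| = √(5² + 2² + 0²) = √29 ≈ 5.385
|s| = √(5² + 1² + 0²) = √26 ≈ 5.099
cos θ = (r·s)/(|r||s|) = 27/(5.385·5.099) ≈ 0.9833
θ = arccos(0.9833) ≈ 10.49°

10.49°


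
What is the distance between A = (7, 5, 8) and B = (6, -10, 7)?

d = √[(x₂-x₁)² + (y₂-y₁)² + (z₂-z₁)²]
  = √[(-1)² + (-15)² + (-1)²]
  = √[1 + 225 + 1]
  = √227
  ≈ 15.07

15.07


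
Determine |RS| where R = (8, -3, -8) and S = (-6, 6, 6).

d = √[(x₂-x₁)² + (y₂-y₁)² + (z₂-z₁)²]
  = √[(-14)² + 9² + 14²]
  = √[196 + 81 + 196]
  = √473
  ≈ 21.75

21.75


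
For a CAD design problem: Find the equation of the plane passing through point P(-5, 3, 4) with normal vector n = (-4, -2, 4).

The plane through P with normal n = (a, b, c) satisfies n·(r - P) = 0,
i.e. ax + by + cz = a·x₀ + b·y₀ + c·z₀.
d = (-4)·(-5) + (-2)·3 + 4·4
  = 20 - 6 + 16
  = 30
Equation: -4x - 2y + 4z = 30

-4x - 2y + 4z = 30


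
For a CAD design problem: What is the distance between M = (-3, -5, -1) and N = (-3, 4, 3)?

d = √[(x₂-x₁)² + (y₂-y₁)² + (z₂-z₁)²]
  = √[0² + 9² + 4²]
  = √[0 + 81 + 16]
  = √97
  ≈ 9.849

9.849


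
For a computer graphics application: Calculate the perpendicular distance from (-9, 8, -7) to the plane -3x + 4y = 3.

distance = |a·x₀ + b·y₀ + c·z₀ - d| / √(a² + b² + c²)
  = |(-3)·(-9) + 4·8 + 0·(-7) - 3| / √((-3)² + 4² + 0²)
  = |27 + 32 + 0 - 3| / √(9 + 16 + 0)
  = |56| / √25
  = 56 / 5
  ≈ 11.2

11.2


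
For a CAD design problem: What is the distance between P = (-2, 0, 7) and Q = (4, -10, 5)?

d = √[(x₂-x₁)² + (y₂-y₁)² + (z₂-z₁)²]
  = √[6² + (-10)² + (-2)²]
  = √[36 + 100 + 4]
  = √140
  ≈ 11.83

11.83


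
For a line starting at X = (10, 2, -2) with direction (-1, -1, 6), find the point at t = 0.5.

P(t) = X + t·d
  = (10 + (-1)·0.5, 2 + (-1)·0.5, -2 + 6·0.5)
  = (10 - 0.5, 2 - 0.5, -2 + 3)
  = (9.5, 1.5, 1)

(9.5, 1.5, 1)


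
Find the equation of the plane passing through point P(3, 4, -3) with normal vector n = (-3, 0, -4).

The plane through P with normal n = (a, b, c) satisfies n·(r - P) = 0,
i.e. ax + by + cz = a·x₀ + b·y₀ + c·z₀.
d = (-3)·3 + 0·4 + (-4)·(-3)
  = -9 + 0 + 12
  = 3
Equation: -3x - 4z = 3

-3x - 4z = 3


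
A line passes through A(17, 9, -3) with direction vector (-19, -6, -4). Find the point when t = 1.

P(t) = A + t·d
  = (17 + (-19)·1, 9 + (-6)·1, -3 + (-4)·1)
  = (17 - 19, 9 - 6, -3 - 4)
  = (-2, 3, -7)

(-2, 3, -7)


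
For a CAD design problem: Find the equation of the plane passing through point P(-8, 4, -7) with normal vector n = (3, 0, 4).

The plane through P with normal n = (a, b, c) satisfies n·(r - P) = 0,
i.e. ax + by + cz = a·x₀ + b·y₀ + c·z₀.
d = 3·(-8) + 0·4 + 4·(-7)
  = -24 + 0 - 28
  = -52
Equation: 3x + 4z = -52

3x + 4z = -52


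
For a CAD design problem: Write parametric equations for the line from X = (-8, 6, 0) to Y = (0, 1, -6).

Direction vector d = Y - X = (0 + 8, 1 - 6, -6 + 0) = (8, -5, -6)
Parametric form r = X + t·d:
x = -8 + 8t, y = 6 - 5t, z = 0 - 6t

x = -8 + 8t, y = 6 - 5t, z = 0 - 6t


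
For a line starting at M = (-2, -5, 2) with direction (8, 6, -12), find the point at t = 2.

P(t) = M + t·d
  = (-2 + 8·2, -5 + 6·2, 2 + (-12)·2)
  = (-2 + 16, -5 + 12, 2 - 24)
  = (14, 7, -22)

(14, 7, -22)


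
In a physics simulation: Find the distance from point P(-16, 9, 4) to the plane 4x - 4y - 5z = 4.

distance = |a·x₀ + b·y₀ + c·z₀ - d| / √(a² + b² + c²)
  = |4·(-16) + (-4)·9 + (-5)·4 - 4| / √(4² + (-4)² + (-5)²)
  = |-64 - 36 - 20 - 4| / √(16 + 16 + 25)
  = |-124| / √57
  = 124 / 7.55
  ≈ 16.42

16.42


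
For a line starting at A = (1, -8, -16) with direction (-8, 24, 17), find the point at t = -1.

P(t) = A + t·d
  = (1 + (-8)·(-1), -8 + 24·(-1), -16 + 17·(-1))
  = (1 + 8, -8 - 24, -16 - 17)
  = (9, -32, -33)

(9, -32, -33)


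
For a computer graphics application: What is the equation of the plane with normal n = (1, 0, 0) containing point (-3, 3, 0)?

The plane through P with normal n = (a, b, c) satisfies n·(r - P) = 0,
i.e. ax + by + cz = a·x₀ + b·y₀ + c·z₀.
d = 1·(-3) + 0·3 + 0·0
  = -3 + 0 + 0
  = -3
Equation: x = -3

x = -3


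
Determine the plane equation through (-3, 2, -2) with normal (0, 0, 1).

The plane through P with normal n = (a, b, c) satisfies n·(r - P) = 0,
i.e. ax + by + cz = a·x₀ + b·y₀ + c·z₀.
d = 0·(-3) + 0·2 + 1·(-2)
  = 0 + 0 - 2
  = -2
Equation: z = -2

z = -2


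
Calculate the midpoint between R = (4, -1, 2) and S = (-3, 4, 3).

M = ((x₁+x₂)/2, (y₁+y₂)/2, (z₁+z₂)/2)
  = ((4 - 3)/2, (-1 + 4)/2, (2 + 3)/2)
  = (1/2, 3/2, 5/2)
  = (0.5, 1.5, 2.5)

(0.5, 1.5, 2.5)


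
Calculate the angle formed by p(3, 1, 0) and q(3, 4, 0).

p·q = 3·3 + 1·4 + 0·0 = 9 + 4 + 0 = 13
|p| = √(3² + 1² + 0²) = √10 ≈ 3.162
|q| = √(3² + 4² + 0²) = √25 ≈ 5
cos θ = (p·q)/(|p||q|) = 13/(3.162·5) ≈ 0.8222
θ = arccos(0.8222) ≈ 34.7°

34.7°


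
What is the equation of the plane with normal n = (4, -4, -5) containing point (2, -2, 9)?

The plane through P with normal n = (a, b, c) satisfies n·(r - P) = 0,
i.e. ax + by + cz = a·x₀ + b·y₀ + c·z₀.
d = 4·2 + (-4)·(-2) + (-5)·9
  = 8 + 8 - 45
  = -29
Equation: 4x - 4y - 5z = -29

4x - 4y - 5z = -29


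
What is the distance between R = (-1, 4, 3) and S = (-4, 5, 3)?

d = √[(x₂-x₁)² + (y₂-y₁)² + (z₂-z₁)²]
  = √[(-3)² + 1² + 0²]
  = √[9 + 1 + 0]
  = √10
  ≈ 3.162

3.162


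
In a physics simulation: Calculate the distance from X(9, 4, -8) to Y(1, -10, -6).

d = √[(x₂-x₁)² + (y₂-y₁)² + (z₂-z₁)²]
  = √[(-8)² + (-14)² + 2²]
  = √[64 + 196 + 4]
  = √264
  ≈ 16.25

16.25


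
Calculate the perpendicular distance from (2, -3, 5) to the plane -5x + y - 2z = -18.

distance = |a·x₀ + b·y₀ + c·z₀ - d| / √(a² + b² + c²)
  = |(-5)·2 + 1·(-3) + (-2)·5 - (-18)| / √((-5)² + 1² + (-2)²)
  = |-10 - 3 - 10 + 18| / √(25 + 1 + 4)
  = |-5| / √30
  = 5 / 5.477
  ≈ 0.9129

0.9129


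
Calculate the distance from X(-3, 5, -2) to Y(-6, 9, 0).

d = √[(x₂-x₁)² + (y₂-y₁)² + (z₂-z₁)²]
  = √[(-3)² + 4² + 2²]
  = √[9 + 16 + 4]
  = √29
  ≈ 5.385

5.385


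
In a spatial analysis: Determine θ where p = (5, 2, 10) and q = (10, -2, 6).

p·q = 5·10 + 2·(-2) + 10·6 = 50 - 4 + 60 = 106
|p| = √(5² + 2² + 10²) = √129 ≈ 11.36
|q| = √(10² + (-2)² + 6²) = √140 ≈ 11.83
cos θ = (p·q)/(|p||q|) = 106/(11.36·11.83) ≈ 0.7888
θ = arccos(0.7888) ≈ 37.93°

37.93°


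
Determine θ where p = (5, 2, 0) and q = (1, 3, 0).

p·q = 5·1 + 2·3 + 0·0 = 5 + 6 + 0 = 11
|p| = √(5² + 2² + 0²) = √29 ≈ 5.385
|q| = √(1² + 3² + 0²) = √10 ≈ 3.162
cos θ = (p·q)/(|p||q|) = 11/(5.385·3.162) ≈ 0.6459
θ = arccos(0.6459) ≈ 49.76°

49.76°


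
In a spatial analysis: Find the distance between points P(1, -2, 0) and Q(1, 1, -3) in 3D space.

d = √[(x₂-x₁)² + (y₂-y₁)² + (z₂-z₁)²]
  = √[0² + 3² + (-3)²]
  = √[0 + 9 + 9]
  = √18
  ≈ 4.243

4.243


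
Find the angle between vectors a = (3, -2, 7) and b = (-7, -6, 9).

a·b = 3·(-7) + (-2)·(-6) + 7·9 = -21 + 12 + 63 = 54
|a| = √(3² + (-2)² + 7²) = √62 ≈ 7.874
|b| = √((-7)² + (-6)² + 9²) = √166 ≈ 12.88
cos θ = (a·b)/(|a||b|) = 54/(7.874·12.88) ≈ 0.5323
θ = arccos(0.5323) ≈ 57.84°

57.84°


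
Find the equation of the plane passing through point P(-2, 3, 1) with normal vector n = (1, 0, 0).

The plane through P with normal n = (a, b, c) satisfies n·(r - P) = 0,
i.e. ax + by + cz = a·x₀ + b·y₀ + c·z₀.
d = 1·(-2) + 0·3 + 0·1
  = -2 + 0 + 0
  = -2
Equation: x = -2

x = -2


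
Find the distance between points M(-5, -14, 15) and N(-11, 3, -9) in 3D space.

d = √[(x₂-x₁)² + (y₂-y₁)² + (z₂-z₁)²]
  = √[(-6)² + 17² + (-24)²]
  = √[36 + 289 + 576]
  = √901
  ≈ 30.02

30.02


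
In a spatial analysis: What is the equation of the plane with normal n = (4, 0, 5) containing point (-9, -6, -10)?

The plane through P with normal n = (a, b, c) satisfies n·(r - P) = 0,
i.e. ax + by + cz = a·x₀ + b·y₀ + c·z₀.
d = 4·(-9) + 0·(-6) + 5·(-10)
  = -36 + 0 - 50
  = -86
Equation: 4x + 5z = -86

4x + 5z = -86


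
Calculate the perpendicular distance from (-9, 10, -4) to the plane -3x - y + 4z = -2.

distance = |a·x₀ + b·y₀ + c·z₀ - d| / √(a² + b² + c²)
  = |(-3)·(-9) + (-1)·10 + 4·(-4) - (-2)| / √((-3)² + (-1)² + 4²)
  = |27 - 10 - 16 + 2| / √(9 + 1 + 16)
  = |3| / √26
  = 3 / 5.099
  ≈ 0.5883

0.5883


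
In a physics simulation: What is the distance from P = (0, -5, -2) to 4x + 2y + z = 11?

distance = |a·x₀ + b·y₀ + c·z₀ - d| / √(a² + b² + c²)
  = |4·0 + 2·(-5) + 1·(-2) - 11| / √(4² + 2² + 1²)
  = |0 - 10 - 2 - 11| / √(16 + 4 + 1)
  = |-23| / √21
  = 23 / 4.583
  ≈ 5.019

5.019


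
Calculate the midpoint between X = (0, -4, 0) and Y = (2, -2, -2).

M = ((x₁+x₂)/2, (y₁+y₂)/2, (z₁+z₂)/2)
  = ((0 + 2)/2, (-4 - 2)/2, (0 - 2)/2)
  = (2/2, -6/2, -2/2)
  = (1, -3, -1)

(1, -3, -1)


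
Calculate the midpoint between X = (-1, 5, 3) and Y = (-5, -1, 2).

M = ((x₁+x₂)/2, (y₁+y₂)/2, (z₁+z₂)/2)
  = ((-1 - 5)/2, (5 - 1)/2, (3 + 2)/2)
  = (-6/2, 4/2, 5/2)
  = (-3, 2, 2.5)

(-3, 2, 2.5)


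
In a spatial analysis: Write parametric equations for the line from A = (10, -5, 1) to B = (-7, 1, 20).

Direction vector d = B - A = (-7 - 10, 1 + 5, 20 - 1) = (-17, 6, 19)
Parametric form r = A + t·d:
x = 10 - 17t, y = -5 + 6t, z = 1 + 19t

x = 10 - 17t, y = -5 + 6t, z = 1 + 19t


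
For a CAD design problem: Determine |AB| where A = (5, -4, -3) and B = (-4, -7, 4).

d = √[(x₂-x₁)² + (y₂-y₁)² + (z₂-z₁)²]
  = √[(-9)² + (-3)² + 7²]
  = √[81 + 9 + 49]
  = √139
  ≈ 11.79

11.79


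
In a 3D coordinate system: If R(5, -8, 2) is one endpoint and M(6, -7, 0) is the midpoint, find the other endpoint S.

S = 2M - R
  = (2·6 - 5, 2·(-7) - (-8), 2·0 - 2)
  = (12 - 5, -14 + 8, 0 - 2)
  = (7, -6, -2)

(7, -6, -2)


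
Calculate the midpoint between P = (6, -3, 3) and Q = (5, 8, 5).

M = ((x₁+x₂)/2, (y₁+y₂)/2, (z₁+z₂)/2)
  = ((6 + 5)/2, (-3 + 8)/2, (3 + 5)/2)
  = (11/2, 5/2, 8/2)
  = (5.5, 2.5, 4)

(5.5, 2.5, 4)


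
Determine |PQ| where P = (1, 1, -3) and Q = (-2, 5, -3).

d = √[(x₂-x₁)² + (y₂-y₁)² + (z₂-z₁)²]
  = √[(-3)² + 4² + 0²]
  = √[9 + 16 + 0]
  = √25
  ≈ 5

5


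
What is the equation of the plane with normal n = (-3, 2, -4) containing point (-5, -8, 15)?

The plane through P with normal n = (a, b, c) satisfies n·(r - P) = 0,
i.e. ax + by + cz = a·x₀ + b·y₀ + c·z₀.
d = (-3)·(-5) + 2·(-8) + (-4)·15
  = 15 - 16 - 60
  = -61
Equation: -3x + 2y - 4z = -61

-3x + 2y - 4z = -61


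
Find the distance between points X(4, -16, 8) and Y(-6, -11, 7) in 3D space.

d = √[(x₂-x₁)² + (y₂-y₁)² + (z₂-z₁)²]
  = √[(-10)² + 5² + (-1)²]
  = √[100 + 25 + 1]
  = √126
  ≈ 11.22

11.22


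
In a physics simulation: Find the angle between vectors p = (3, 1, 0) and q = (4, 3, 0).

p·q = 3·4 + 1·3 + 0·0 = 12 + 3 + 0 = 15
|p| = √(3² + 1² + 0²) = √10 ≈ 3.162
|q| = √(4² + 3² + 0²) = √25 ≈ 5
cos θ = (p·q)/(|p||q|) = 15/(3.162·5) ≈ 0.9487
θ = arccos(0.9487) ≈ 18.43°

18.43°


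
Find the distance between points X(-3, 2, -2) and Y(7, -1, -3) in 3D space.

d = √[(x₂-x₁)² + (y₂-y₁)² + (z₂-z₁)²]
  = √[10² + (-3)² + (-1)²]
  = √[100 + 9 + 1]
  = √110
  ≈ 10.49

10.49


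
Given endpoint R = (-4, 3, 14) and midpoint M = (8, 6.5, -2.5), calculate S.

S = 2M - R
  = (2·8 - (-4), 2·6.5 - 3, 2·(-2.5) - 14)
  = (16 + 4, 13 - 3, -5 - 14)
  = (20, 10, -19)

(20, 10, -19)


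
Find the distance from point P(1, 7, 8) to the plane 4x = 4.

distance = |a·x₀ + b·y₀ + c·z₀ - d| / √(a² + b² + c²)
  = |4·1 + 0·7 + 0·8 - 4| / √(4² + 0² + 0²)
  = |4 + 0 + 0 - 4| / √(16 + 0 + 0)
  = |0| / √16
  = 0 / 4
  ≈ 0

0


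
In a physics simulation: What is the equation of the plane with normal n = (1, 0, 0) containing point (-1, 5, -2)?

The plane through P with normal n = (a, b, c) satisfies n·(r - P) = 0,
i.e. ax + by + cz = a·x₀ + b·y₀ + c·z₀.
d = 1·(-1) + 0·5 + 0·(-2)
  = -1 + 0 + 0
  = -1
Equation: x = -1

x = -1


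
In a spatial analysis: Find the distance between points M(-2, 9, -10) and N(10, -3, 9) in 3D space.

d = √[(x₂-x₁)² + (y₂-y₁)² + (z₂-z₁)²]
  = √[12² + (-12)² + 19²]
  = √[144 + 144 + 361]
  = √649
  ≈ 25.48

25.48


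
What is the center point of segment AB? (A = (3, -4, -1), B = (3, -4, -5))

M = ((x₁+x₂)/2, (y₁+y₂)/2, (z₁+z₂)/2)
  = ((3 + 3)/2, (-4 - 4)/2, (-1 - 5)/2)
  = (6/2, -8/2, -6/2)
  = (3, -4, -3)

(3, -4, -3)


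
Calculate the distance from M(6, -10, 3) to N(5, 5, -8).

d = √[(x₂-x₁)² + (y₂-y₁)² + (z₂-z₁)²]
  = √[(-1)² + 15² + (-11)²]
  = √[1 + 225 + 121]
  = √347
  ≈ 18.63

18.63


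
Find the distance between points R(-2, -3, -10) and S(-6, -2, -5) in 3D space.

d = √[(x₂-x₁)² + (y₂-y₁)² + (z₂-z₁)²]
  = √[(-4)² + 1² + 5²]
  = √[16 + 1 + 25]
  = √42
  ≈ 6.481

6.481


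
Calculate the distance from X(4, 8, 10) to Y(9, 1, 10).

d = √[(x₂-x₁)² + (y₂-y₁)² + (z₂-z₁)²]
  = √[5² + (-7)² + 0²]
  = √[25 + 49 + 0]
  = √74
  ≈ 8.602

8.602


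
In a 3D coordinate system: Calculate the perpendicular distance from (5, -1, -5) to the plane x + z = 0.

distance = |a·x₀ + b·y₀ + c·z₀ - d| / √(a² + b² + c²)
  = |1·5 + 0·(-1) + 1·(-5) - 0| / √(1² + 0² + 1²)
  = |5 + 0 - 5 + 0| / √(1 + 0 + 1)
  = |0| / √2
  = 0 / 1.414
  ≈ 0

0


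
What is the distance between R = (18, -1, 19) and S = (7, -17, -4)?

d = √[(x₂-x₁)² + (y₂-y₁)² + (z₂-z₁)²]
  = √[(-11)² + (-16)² + (-23)²]
  = √[121 + 256 + 529]
  = √906
  ≈ 30.1

30.1


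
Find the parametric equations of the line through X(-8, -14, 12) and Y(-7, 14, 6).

Direction vector d = Y - X = (-7 + 8, 14 + 14, 6 - 12) = (1, 28, -6)
Parametric form r = X + t·d:
x = -8 + t, y = -14 + 28t, z = 12 - 6t

x = -8 + t, y = -14 + 28t, z = 12 - 6t


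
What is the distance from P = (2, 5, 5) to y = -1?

distance = |a·x₀ + b·y₀ + c·z₀ - d| / √(a² + b² + c²)
  = |0·2 + 1·5 + 0·5 - (-1)| / √(0² + 1² + 0²)
  = |0 + 5 + 0 + 1| / √(0 + 1 + 0)
  = |6| / √1
  = 6 / 1
  ≈ 6

6


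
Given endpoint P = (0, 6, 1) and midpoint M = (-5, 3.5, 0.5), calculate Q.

Q = 2M - P
  = (2·(-5) - 0, 2·3.5 - 6, 2·0.5 - 1)
  = (-10 + 0, 7 - 6, 1 - 1)
  = (-10, 1, 0)

(-10, 1, 0)


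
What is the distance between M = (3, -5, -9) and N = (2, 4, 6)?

d = √[(x₂-x₁)² + (y₂-y₁)² + (z₂-z₁)²]
  = √[(-1)² + 9² + 15²]
  = √[1 + 81 + 225]
  = √307
  ≈ 17.52

17.52


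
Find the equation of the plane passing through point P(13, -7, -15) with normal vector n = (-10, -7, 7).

The plane through P with normal n = (a, b, c) satisfies n·(r - P) = 0,
i.e. ax + by + cz = a·x₀ + b·y₀ + c·z₀.
d = (-10)·13 + (-7)·(-7) + 7·(-15)
  = -130 + 49 - 105
  = -186
Equation: -10x - 7y + 7z = -186

-10x - 7y + 7z = -186


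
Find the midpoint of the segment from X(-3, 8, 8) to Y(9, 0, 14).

M = ((x₁+x₂)/2, (y₁+y₂)/2, (z₁+z₂)/2)
  = ((-3 + 9)/2, (8 + 0)/2, (8 + 14)/2)
  = (6/2, 8/2, 22/2)
  = (3, 4, 11)

(3, 4, 11)


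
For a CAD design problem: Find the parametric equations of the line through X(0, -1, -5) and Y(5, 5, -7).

Direction vector d = Y - X = (5 + 0, 5 + 1, -7 + 5) = (5, 6, -2)
Parametric form r = X + t·d:
x = 0 + 5t, y = -1 + 6t, z = -5 - 2t

x = 0 + 5t, y = -1 + 6t, z = -5 - 2t


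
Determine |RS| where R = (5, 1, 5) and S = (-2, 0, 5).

d = √[(x₂-x₁)² + (y₂-y₁)² + (z₂-z₁)²]
  = √[(-7)² + (-1)² + 0²]
  = √[49 + 1 + 0]
  = √50
  ≈ 7.071

7.071


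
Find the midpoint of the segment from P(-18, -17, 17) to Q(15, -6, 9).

M = ((x₁+x₂)/2, (y₁+y₂)/2, (z₁+z₂)/2)
  = ((-18 + 15)/2, (-17 - 6)/2, (17 + 9)/2)
  = (-3/2, -23/2, 26/2)
  = (-1.5, -11.5, 13)

(-1.5, -11.5, 13)


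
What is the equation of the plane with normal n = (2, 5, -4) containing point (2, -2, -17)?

The plane through P with normal n = (a, b, c) satisfies n·(r - P) = 0,
i.e. ax + by + cz = a·x₀ + b·y₀ + c·z₀.
d = 2·2 + 5·(-2) + (-4)·(-17)
  = 4 - 10 + 68
  = 62
Equation: 2x + 5y - 4z = 62

2x + 5y - 4z = 62


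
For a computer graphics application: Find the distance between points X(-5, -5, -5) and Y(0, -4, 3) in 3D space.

d = √[(x₂-x₁)² + (y₂-y₁)² + (z₂-z₁)²]
  = √[5² + 1² + 8²]
  = √[25 + 1 + 64]
  = √90
  ≈ 9.487

9.487


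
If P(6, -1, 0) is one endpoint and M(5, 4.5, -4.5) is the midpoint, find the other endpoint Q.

Q = 2M - P
  = (2·5 - 6, 2·4.5 - (-1), 2·(-4.5) - 0)
  = (10 - 6, 9 + 1, -9 + 0)
  = (4, 10, -9)

(4, 10, -9)


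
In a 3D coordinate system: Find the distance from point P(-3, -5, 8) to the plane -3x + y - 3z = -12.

distance = |a·x₀ + b·y₀ + c·z₀ - d| / √(a² + b² + c²)
  = |(-3)·(-3) + 1·(-5) + (-3)·8 - (-12)| / √((-3)² + 1² + (-3)²)
  = |9 - 5 - 24 + 12| / √(9 + 1 + 9)
  = |-8| / √19
  = 8 / 4.359
  ≈ 1.835

1.835


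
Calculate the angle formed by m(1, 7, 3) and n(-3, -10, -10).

m·n = 1·(-3) + 7·(-10) + 3·(-10) = -3 - 70 - 30 = -103
|m| = √(1² + 7² + 3²) = √59 ≈ 7.681
|n| = √((-3)² + (-10)² + (-10)²) = √209 ≈ 14.46
cos θ = (m·n)/(|m||n|) = -103/(7.681·14.46) ≈ -0.9276
θ = arccos(-0.9276) ≈ 158.1°

158.1°


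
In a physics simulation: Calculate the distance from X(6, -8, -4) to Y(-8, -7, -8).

d = √[(x₂-x₁)² + (y₂-y₁)² + (z₂-z₁)²]
  = √[(-14)² + 1² + (-4)²]
  = √[196 + 1 + 16]
  = √213
  ≈ 14.59

14.59
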